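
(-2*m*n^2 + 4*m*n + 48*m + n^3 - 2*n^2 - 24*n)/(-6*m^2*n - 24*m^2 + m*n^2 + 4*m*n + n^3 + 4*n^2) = (n - 6)/(3*m + n)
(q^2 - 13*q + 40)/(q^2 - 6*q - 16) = (q - 5)/(q + 2)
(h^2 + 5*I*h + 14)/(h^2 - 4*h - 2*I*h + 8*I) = (h + 7*I)/(h - 4)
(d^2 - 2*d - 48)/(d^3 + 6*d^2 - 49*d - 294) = (d - 8)/(d^2 - 49)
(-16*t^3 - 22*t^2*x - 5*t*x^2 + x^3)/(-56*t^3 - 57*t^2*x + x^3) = (2*t + x)/(7*t + x)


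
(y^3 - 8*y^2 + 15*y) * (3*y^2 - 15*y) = 3*y^5 - 39*y^4 + 165*y^3 - 225*y^2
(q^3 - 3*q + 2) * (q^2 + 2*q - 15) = q^5 + 2*q^4 - 18*q^3 - 4*q^2 + 49*q - 30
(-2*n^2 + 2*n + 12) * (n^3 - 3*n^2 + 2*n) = -2*n^5 + 8*n^4 + 2*n^3 - 32*n^2 + 24*n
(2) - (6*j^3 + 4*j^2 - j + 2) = -6*j^3 - 4*j^2 + j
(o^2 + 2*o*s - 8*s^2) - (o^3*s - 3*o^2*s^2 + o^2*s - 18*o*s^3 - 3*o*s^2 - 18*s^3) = -o^3*s + 3*o^2*s^2 - o^2*s + o^2 + 18*o*s^3 + 3*o*s^2 + 2*o*s + 18*s^3 - 8*s^2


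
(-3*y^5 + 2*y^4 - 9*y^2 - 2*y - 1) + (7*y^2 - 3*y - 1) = -3*y^5 + 2*y^4 - 2*y^2 - 5*y - 2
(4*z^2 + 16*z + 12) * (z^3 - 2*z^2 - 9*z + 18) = 4*z^5 + 8*z^4 - 56*z^3 - 96*z^2 + 180*z + 216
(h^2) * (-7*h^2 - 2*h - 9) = -7*h^4 - 2*h^3 - 9*h^2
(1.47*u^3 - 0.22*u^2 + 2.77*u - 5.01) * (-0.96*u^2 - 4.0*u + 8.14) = -1.4112*u^5 - 5.6688*u^4 + 10.1866*u^3 - 8.0612*u^2 + 42.5878*u - 40.7814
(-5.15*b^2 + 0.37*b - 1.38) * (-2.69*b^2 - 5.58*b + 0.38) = 13.8535*b^4 + 27.7417*b^3 - 0.309400000000001*b^2 + 7.841*b - 0.5244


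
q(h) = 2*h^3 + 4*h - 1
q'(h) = 6*h^2 + 4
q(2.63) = 45.90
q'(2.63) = 45.50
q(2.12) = 26.54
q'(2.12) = 30.97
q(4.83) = 243.68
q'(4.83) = 143.97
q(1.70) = 15.63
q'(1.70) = 21.34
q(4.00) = 143.00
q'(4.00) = 100.00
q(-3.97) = -142.02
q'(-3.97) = 98.57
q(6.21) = 502.81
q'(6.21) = 235.38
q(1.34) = 9.17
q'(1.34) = 14.77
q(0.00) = -1.00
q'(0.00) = 4.00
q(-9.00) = -1495.00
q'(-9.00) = 490.00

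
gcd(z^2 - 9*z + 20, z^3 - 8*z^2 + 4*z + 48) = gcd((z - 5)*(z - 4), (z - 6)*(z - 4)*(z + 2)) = z - 4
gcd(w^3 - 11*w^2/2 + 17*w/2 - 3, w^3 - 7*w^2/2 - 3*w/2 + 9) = w^2 - 5*w + 6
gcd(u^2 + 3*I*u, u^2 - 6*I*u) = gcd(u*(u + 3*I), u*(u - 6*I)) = u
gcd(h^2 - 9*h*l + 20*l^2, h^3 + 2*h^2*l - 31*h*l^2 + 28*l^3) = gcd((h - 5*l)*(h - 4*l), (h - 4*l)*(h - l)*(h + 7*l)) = h - 4*l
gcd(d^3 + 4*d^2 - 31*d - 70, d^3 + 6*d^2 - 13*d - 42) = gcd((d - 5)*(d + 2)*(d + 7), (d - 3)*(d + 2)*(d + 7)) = d^2 + 9*d + 14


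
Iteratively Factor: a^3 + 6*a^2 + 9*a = (a + 3)*(a^2 + 3*a) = a*(a + 3)*(a + 3)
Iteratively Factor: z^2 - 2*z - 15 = (z - 5)*(z + 3)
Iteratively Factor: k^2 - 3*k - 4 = (k + 1)*(k - 4)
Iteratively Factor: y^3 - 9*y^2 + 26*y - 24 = (y - 4)*(y^2 - 5*y + 6) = (y - 4)*(y - 2)*(y - 3)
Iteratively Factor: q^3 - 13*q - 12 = (q + 3)*(q^2 - 3*q - 4) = (q + 1)*(q + 3)*(q - 4)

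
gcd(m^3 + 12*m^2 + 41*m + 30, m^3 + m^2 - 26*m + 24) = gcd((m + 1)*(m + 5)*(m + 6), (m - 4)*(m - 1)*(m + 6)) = m + 6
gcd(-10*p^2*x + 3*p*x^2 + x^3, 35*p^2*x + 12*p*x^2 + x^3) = 5*p*x + x^2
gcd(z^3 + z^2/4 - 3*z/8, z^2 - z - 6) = 1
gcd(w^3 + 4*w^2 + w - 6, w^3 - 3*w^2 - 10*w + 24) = w + 3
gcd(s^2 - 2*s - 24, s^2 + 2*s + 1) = 1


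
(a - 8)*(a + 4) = a^2 - 4*a - 32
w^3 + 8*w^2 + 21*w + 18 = (w + 2)*(w + 3)^2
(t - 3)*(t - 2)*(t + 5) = t^3 - 19*t + 30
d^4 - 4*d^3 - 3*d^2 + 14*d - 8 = (d - 4)*(d - 1)^2*(d + 2)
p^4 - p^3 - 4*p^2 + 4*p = p*(p - 2)*(p - 1)*(p + 2)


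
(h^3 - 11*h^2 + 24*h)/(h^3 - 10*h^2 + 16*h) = (h - 3)/(h - 2)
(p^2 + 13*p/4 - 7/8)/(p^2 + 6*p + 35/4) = (4*p - 1)/(2*(2*p + 5))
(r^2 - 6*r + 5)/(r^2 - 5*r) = (r - 1)/r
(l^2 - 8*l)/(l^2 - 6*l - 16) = l/(l + 2)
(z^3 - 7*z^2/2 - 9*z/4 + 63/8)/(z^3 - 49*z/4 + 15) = (4*z^2 - 8*z - 21)/(2*(2*z^2 + 3*z - 20))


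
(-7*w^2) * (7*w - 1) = -49*w^3 + 7*w^2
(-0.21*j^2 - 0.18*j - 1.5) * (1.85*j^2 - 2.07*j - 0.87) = -0.3885*j^4 + 0.1017*j^3 - 2.2197*j^2 + 3.2616*j + 1.305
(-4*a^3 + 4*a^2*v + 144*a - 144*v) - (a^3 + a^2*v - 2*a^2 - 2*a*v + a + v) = -5*a^3 + 3*a^2*v + 2*a^2 + 2*a*v + 143*a - 145*v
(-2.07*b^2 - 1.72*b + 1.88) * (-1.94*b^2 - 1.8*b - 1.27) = 4.0158*b^4 + 7.0628*b^3 + 2.0777*b^2 - 1.1996*b - 2.3876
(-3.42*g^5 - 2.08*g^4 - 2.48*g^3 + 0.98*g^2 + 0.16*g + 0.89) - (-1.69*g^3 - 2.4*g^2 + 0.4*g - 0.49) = -3.42*g^5 - 2.08*g^4 - 0.79*g^3 + 3.38*g^2 - 0.24*g + 1.38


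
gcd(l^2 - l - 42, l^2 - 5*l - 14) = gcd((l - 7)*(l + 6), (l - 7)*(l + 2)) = l - 7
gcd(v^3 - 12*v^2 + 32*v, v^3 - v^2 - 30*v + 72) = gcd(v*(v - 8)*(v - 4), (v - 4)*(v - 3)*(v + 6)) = v - 4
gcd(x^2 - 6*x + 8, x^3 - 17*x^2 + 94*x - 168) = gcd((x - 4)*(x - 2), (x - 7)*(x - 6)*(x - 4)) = x - 4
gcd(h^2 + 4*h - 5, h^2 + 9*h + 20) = h + 5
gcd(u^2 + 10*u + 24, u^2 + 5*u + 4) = u + 4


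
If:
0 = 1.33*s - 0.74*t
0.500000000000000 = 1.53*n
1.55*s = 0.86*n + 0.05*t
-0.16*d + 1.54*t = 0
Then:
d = 3.33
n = 0.33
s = 0.19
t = 0.35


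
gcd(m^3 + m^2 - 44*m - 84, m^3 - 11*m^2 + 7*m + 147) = m - 7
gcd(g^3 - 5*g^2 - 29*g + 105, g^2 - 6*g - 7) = g - 7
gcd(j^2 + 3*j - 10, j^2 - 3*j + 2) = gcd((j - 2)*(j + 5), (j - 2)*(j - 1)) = j - 2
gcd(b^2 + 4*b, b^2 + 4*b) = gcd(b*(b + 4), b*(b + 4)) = b^2 + 4*b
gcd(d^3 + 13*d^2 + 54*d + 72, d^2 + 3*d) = d + 3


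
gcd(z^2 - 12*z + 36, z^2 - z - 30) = z - 6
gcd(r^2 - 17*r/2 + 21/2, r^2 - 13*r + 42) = r - 7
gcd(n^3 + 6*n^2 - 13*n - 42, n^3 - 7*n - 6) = n^2 - n - 6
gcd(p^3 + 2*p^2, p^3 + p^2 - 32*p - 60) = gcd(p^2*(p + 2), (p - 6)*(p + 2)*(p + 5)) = p + 2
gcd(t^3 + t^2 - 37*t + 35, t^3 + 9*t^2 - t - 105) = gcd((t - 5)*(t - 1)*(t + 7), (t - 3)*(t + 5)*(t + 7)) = t + 7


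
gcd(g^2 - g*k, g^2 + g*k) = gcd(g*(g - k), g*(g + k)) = g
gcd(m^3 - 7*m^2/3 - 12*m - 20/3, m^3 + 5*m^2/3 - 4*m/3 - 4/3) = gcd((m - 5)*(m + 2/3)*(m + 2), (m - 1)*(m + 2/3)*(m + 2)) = m^2 + 8*m/3 + 4/3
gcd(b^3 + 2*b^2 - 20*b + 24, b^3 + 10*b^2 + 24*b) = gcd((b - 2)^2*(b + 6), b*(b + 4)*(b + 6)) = b + 6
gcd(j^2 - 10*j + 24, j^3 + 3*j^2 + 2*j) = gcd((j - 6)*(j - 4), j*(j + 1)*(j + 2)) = 1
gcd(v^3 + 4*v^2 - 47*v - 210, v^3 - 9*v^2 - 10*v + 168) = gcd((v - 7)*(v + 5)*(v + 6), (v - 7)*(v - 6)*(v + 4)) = v - 7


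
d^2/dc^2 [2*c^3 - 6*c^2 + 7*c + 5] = 12*c - 12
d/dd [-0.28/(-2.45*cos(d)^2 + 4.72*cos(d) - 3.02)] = (1.372*cos(d) - 1.3216)*sin(d)/(2.45*cos(d)^2 - 4.72*cos(d) + 3.02)^2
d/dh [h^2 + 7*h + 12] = 2*h + 7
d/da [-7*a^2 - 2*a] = -14*a - 2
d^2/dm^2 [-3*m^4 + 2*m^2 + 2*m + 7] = 4 - 36*m^2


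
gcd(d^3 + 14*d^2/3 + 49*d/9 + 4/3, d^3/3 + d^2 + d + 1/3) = 1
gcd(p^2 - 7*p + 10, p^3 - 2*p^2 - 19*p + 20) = p - 5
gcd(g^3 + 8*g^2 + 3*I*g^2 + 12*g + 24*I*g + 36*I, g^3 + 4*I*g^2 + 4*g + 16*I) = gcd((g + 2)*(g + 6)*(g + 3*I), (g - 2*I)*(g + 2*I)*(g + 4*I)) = 1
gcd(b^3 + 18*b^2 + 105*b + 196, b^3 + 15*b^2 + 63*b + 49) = b^2 + 14*b + 49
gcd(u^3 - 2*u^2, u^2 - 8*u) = u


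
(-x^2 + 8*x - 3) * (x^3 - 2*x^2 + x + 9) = -x^5 + 10*x^4 - 20*x^3 + 5*x^2 + 69*x - 27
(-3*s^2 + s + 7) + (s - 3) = -3*s^2 + 2*s + 4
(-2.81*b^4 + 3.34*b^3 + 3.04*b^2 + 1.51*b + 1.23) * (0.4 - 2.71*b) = 7.6151*b^5 - 10.1754*b^4 - 6.9024*b^3 - 2.8761*b^2 - 2.7293*b + 0.492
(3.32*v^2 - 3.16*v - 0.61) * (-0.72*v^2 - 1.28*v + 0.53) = -2.3904*v^4 - 1.9744*v^3 + 6.2436*v^2 - 0.894*v - 0.3233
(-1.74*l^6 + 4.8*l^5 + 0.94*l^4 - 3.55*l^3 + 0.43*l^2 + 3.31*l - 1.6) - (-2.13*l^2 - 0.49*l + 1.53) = -1.74*l^6 + 4.8*l^5 + 0.94*l^4 - 3.55*l^3 + 2.56*l^2 + 3.8*l - 3.13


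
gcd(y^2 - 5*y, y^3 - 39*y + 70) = y - 5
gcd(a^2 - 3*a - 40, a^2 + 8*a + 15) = a + 5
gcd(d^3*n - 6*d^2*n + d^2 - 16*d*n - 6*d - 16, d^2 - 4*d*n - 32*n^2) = 1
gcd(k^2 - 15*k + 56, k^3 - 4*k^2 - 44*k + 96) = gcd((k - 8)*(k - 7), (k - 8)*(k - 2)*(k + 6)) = k - 8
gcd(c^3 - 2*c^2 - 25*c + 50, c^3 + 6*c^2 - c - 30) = c^2 + 3*c - 10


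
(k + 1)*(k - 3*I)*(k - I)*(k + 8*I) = k^4 + k^3 + 4*I*k^3 + 29*k^2 + 4*I*k^2 + 29*k - 24*I*k - 24*I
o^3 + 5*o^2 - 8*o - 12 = (o - 2)*(o + 1)*(o + 6)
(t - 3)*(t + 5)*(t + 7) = t^3 + 9*t^2 - t - 105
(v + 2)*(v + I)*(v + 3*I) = v^3 + 2*v^2 + 4*I*v^2 - 3*v + 8*I*v - 6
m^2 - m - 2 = (m - 2)*(m + 1)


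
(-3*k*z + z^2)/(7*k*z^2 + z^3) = (-3*k + z)/(z*(7*k + z))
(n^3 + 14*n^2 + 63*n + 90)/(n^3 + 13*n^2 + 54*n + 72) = (n + 5)/(n + 4)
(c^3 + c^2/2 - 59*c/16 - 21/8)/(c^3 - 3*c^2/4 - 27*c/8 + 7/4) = (4*c + 3)/(2*(2*c - 1))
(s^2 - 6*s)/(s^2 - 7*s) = (s - 6)/(s - 7)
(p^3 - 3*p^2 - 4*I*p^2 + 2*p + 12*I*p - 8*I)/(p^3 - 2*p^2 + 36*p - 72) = (p^2 - p*(1 + 4*I) + 4*I)/(p^2 + 36)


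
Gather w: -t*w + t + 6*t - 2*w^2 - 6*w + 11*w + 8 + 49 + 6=7*t - 2*w^2 + w*(5 - t) + 63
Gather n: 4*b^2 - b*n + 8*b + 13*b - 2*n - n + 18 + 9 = 4*b^2 + 21*b + n*(-b - 3) + 27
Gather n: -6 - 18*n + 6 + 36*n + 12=18*n + 12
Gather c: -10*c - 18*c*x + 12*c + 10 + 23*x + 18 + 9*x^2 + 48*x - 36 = c*(2 - 18*x) + 9*x^2 + 71*x - 8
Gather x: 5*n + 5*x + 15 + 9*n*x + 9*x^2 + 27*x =5*n + 9*x^2 + x*(9*n + 32) + 15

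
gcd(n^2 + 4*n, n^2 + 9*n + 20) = n + 4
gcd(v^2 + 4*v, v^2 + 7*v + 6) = 1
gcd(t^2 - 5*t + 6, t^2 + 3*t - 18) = t - 3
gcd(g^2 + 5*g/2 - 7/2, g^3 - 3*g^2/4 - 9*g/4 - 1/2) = 1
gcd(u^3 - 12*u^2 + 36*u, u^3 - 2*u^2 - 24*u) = u^2 - 6*u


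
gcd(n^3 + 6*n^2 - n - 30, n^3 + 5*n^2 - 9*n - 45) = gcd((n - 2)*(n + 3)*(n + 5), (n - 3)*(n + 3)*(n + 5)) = n^2 + 8*n + 15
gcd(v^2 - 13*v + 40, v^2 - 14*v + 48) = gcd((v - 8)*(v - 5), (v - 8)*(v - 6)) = v - 8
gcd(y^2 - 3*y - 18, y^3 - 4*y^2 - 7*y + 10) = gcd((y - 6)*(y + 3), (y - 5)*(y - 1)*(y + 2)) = 1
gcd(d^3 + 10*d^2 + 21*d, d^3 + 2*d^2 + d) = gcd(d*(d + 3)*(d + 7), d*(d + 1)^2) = d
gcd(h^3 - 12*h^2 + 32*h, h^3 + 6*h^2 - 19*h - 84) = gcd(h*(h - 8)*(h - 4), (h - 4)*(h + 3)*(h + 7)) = h - 4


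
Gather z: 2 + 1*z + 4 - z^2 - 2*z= -z^2 - z + 6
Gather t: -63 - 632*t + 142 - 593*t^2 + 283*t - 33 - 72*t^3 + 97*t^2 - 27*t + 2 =-72*t^3 - 496*t^2 - 376*t + 48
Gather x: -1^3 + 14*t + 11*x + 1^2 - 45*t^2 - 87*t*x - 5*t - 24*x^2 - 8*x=-45*t^2 + 9*t - 24*x^2 + x*(3 - 87*t)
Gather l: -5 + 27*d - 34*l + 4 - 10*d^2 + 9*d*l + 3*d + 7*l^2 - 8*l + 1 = -10*d^2 + 30*d + 7*l^2 + l*(9*d - 42)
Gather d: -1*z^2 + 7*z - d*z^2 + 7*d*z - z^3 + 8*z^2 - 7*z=d*(-z^2 + 7*z) - z^3 + 7*z^2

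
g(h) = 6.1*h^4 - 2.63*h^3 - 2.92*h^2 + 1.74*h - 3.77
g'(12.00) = 40958.70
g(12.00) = 121541.59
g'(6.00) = 4953.06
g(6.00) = 7239.07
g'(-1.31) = -59.00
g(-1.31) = 12.82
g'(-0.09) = 2.18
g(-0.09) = -3.95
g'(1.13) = 20.27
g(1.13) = 0.62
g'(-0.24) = 2.35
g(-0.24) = -4.30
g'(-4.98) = -3178.40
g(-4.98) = 3991.83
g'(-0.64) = -4.15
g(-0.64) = -4.37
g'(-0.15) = 2.36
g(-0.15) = -4.08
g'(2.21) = 213.67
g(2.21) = 102.94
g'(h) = 24.4*h^3 - 7.89*h^2 - 5.84*h + 1.74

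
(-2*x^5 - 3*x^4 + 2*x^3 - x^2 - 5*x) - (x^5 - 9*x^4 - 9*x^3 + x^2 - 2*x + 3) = -3*x^5 + 6*x^4 + 11*x^3 - 2*x^2 - 3*x - 3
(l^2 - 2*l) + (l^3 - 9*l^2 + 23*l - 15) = l^3 - 8*l^2 + 21*l - 15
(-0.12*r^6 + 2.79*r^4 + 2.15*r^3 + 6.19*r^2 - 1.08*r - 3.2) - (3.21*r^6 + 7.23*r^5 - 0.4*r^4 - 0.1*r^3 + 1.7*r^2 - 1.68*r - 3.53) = -3.33*r^6 - 7.23*r^5 + 3.19*r^4 + 2.25*r^3 + 4.49*r^2 + 0.6*r + 0.33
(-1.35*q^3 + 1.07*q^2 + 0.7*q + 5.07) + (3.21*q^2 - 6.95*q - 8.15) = -1.35*q^3 + 4.28*q^2 - 6.25*q - 3.08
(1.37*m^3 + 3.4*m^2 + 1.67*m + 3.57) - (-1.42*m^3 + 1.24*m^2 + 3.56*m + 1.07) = 2.79*m^3 + 2.16*m^2 - 1.89*m + 2.5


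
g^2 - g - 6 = (g - 3)*(g + 2)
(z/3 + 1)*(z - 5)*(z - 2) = z^3/3 - 4*z^2/3 - 11*z/3 + 10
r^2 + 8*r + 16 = (r + 4)^2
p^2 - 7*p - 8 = (p - 8)*(p + 1)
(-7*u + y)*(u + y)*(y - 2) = -7*u^2*y + 14*u^2 - 6*u*y^2 + 12*u*y + y^3 - 2*y^2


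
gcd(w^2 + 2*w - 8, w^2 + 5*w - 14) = w - 2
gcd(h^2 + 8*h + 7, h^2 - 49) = h + 7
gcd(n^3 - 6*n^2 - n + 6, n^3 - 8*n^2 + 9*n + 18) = n^2 - 5*n - 6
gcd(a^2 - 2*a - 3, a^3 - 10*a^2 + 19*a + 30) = a + 1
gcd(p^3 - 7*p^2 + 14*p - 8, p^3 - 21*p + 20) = p^2 - 5*p + 4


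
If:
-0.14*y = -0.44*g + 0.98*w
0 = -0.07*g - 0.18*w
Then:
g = 0.170500676589986*y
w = -0.0663058186738836*y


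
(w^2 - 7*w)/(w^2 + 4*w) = (w - 7)/(w + 4)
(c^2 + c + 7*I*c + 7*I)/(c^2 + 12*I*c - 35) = (c + 1)/(c + 5*I)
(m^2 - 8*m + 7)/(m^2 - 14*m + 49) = (m - 1)/(m - 7)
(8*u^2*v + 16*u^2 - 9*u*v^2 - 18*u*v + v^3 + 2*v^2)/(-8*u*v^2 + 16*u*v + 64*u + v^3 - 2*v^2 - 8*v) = (-u + v)/(v - 4)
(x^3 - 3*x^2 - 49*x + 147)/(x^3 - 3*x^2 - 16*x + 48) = (x^2 - 49)/(x^2 - 16)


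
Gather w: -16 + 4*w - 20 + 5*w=9*w - 36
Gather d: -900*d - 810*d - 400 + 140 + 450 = 190 - 1710*d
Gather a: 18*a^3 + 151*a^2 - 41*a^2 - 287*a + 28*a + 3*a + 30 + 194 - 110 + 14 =18*a^3 + 110*a^2 - 256*a + 128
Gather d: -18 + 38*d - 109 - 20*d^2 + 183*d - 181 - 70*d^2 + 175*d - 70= -90*d^2 + 396*d - 378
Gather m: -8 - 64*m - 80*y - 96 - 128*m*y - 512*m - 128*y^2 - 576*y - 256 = m*(-128*y - 576) - 128*y^2 - 656*y - 360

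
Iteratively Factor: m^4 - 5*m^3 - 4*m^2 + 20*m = (m - 2)*(m^3 - 3*m^2 - 10*m) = m*(m - 2)*(m^2 - 3*m - 10) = m*(m - 5)*(m - 2)*(m + 2)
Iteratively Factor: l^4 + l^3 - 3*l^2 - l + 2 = (l - 1)*(l^3 + 2*l^2 - l - 2) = (l - 1)*(l + 1)*(l^2 + l - 2) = (l - 1)*(l + 1)*(l + 2)*(l - 1)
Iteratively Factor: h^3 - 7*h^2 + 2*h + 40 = (h - 4)*(h^2 - 3*h - 10) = (h - 5)*(h - 4)*(h + 2)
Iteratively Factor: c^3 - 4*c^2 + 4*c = (c)*(c^2 - 4*c + 4) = c*(c - 2)*(c - 2)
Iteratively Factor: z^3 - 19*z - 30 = (z - 5)*(z^2 + 5*z + 6) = (z - 5)*(z + 3)*(z + 2)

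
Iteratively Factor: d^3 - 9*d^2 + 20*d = (d - 4)*(d^2 - 5*d) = (d - 5)*(d - 4)*(d)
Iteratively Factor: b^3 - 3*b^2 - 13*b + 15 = (b - 5)*(b^2 + 2*b - 3) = (b - 5)*(b + 3)*(b - 1)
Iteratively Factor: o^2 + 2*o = (o)*(o + 2)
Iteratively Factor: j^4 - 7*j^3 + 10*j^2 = (j - 2)*(j^3 - 5*j^2) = j*(j - 2)*(j^2 - 5*j) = j*(j - 5)*(j - 2)*(j)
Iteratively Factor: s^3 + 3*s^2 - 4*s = (s + 4)*(s^2 - s) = s*(s + 4)*(s - 1)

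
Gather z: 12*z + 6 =12*z + 6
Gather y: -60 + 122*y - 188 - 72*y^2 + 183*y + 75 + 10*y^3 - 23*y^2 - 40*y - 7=10*y^3 - 95*y^2 + 265*y - 180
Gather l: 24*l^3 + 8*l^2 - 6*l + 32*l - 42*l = 24*l^3 + 8*l^2 - 16*l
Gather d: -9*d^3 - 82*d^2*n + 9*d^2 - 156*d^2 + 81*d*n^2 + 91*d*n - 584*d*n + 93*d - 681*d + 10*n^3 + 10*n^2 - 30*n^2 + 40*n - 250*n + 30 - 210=-9*d^3 + d^2*(-82*n - 147) + d*(81*n^2 - 493*n - 588) + 10*n^3 - 20*n^2 - 210*n - 180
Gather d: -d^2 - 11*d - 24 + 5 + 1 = -d^2 - 11*d - 18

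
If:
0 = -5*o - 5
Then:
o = -1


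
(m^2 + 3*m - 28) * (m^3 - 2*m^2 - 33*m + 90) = m^5 + m^4 - 67*m^3 + 47*m^2 + 1194*m - 2520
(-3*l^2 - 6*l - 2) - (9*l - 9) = -3*l^2 - 15*l + 7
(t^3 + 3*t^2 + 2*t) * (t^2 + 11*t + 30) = t^5 + 14*t^4 + 65*t^3 + 112*t^2 + 60*t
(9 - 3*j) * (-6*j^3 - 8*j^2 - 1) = 18*j^4 - 30*j^3 - 72*j^2 + 3*j - 9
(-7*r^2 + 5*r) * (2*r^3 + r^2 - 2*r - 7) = -14*r^5 + 3*r^4 + 19*r^3 + 39*r^2 - 35*r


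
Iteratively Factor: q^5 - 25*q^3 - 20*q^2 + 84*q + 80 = (q + 4)*(q^4 - 4*q^3 - 9*q^2 + 16*q + 20) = (q + 2)*(q + 4)*(q^3 - 6*q^2 + 3*q + 10) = (q - 5)*(q + 2)*(q + 4)*(q^2 - q - 2) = (q - 5)*(q - 2)*(q + 2)*(q + 4)*(q + 1)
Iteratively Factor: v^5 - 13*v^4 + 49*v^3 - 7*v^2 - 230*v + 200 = (v - 5)*(v^4 - 8*v^3 + 9*v^2 + 38*v - 40) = (v - 5)*(v - 4)*(v^3 - 4*v^2 - 7*v + 10) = (v - 5)^2*(v - 4)*(v^2 + v - 2) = (v - 5)^2*(v - 4)*(v - 1)*(v + 2)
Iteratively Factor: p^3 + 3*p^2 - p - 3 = (p - 1)*(p^2 + 4*p + 3) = (p - 1)*(p + 1)*(p + 3)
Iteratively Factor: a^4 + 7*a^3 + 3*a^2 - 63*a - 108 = (a + 3)*(a^3 + 4*a^2 - 9*a - 36) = (a - 3)*(a + 3)*(a^2 + 7*a + 12) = (a - 3)*(a + 3)*(a + 4)*(a + 3)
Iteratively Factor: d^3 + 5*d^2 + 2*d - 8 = (d + 2)*(d^2 + 3*d - 4) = (d - 1)*(d + 2)*(d + 4)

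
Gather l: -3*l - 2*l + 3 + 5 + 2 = 10 - 5*l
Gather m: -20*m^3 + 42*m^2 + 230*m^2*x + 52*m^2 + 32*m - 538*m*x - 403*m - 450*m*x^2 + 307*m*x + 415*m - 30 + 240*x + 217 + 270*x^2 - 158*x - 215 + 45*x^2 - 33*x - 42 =-20*m^3 + m^2*(230*x + 94) + m*(-450*x^2 - 231*x + 44) + 315*x^2 + 49*x - 70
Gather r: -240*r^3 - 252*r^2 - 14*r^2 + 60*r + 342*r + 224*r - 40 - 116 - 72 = -240*r^3 - 266*r^2 + 626*r - 228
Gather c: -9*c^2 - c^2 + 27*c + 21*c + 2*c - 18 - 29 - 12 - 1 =-10*c^2 + 50*c - 60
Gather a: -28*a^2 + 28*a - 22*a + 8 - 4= -28*a^2 + 6*a + 4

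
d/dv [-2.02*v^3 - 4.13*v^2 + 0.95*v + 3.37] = -6.06*v^2 - 8.26*v + 0.95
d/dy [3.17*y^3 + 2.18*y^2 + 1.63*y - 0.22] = 9.51*y^2 + 4.36*y + 1.63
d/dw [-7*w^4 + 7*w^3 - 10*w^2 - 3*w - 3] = -28*w^3 + 21*w^2 - 20*w - 3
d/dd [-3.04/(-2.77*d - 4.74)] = -8.4208/(2.77*d + 4.74)^2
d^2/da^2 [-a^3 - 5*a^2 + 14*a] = -6*a - 10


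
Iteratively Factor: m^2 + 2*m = (m + 2)*(m)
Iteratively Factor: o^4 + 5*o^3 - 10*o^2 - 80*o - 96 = (o - 4)*(o^3 + 9*o^2 + 26*o + 24) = (o - 4)*(o + 2)*(o^2 + 7*o + 12) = (o - 4)*(o + 2)*(o + 4)*(o + 3)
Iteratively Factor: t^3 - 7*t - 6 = (t - 3)*(t^2 + 3*t + 2) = (t - 3)*(t + 1)*(t + 2)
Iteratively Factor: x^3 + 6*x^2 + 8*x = (x)*(x^2 + 6*x + 8) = x*(x + 4)*(x + 2)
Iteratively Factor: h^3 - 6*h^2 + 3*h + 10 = (h - 5)*(h^2 - h - 2) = (h - 5)*(h + 1)*(h - 2)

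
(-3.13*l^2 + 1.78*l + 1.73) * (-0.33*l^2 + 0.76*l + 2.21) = 1.0329*l^4 - 2.9662*l^3 - 6.1354*l^2 + 5.2486*l + 3.8233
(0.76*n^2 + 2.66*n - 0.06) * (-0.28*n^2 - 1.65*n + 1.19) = -0.2128*n^4 - 1.9988*n^3 - 3.4678*n^2 + 3.2644*n - 0.0714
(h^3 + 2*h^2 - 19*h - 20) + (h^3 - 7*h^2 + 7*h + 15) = 2*h^3 - 5*h^2 - 12*h - 5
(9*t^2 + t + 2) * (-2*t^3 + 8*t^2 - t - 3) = -18*t^5 + 70*t^4 - 5*t^3 - 12*t^2 - 5*t - 6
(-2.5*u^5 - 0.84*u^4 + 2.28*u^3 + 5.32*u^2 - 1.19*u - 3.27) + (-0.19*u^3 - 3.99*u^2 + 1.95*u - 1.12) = -2.5*u^5 - 0.84*u^4 + 2.09*u^3 + 1.33*u^2 + 0.76*u - 4.39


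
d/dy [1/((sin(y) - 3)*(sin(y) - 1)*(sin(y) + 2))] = (-3*sin(y)^2 + 4*sin(y) + 5)*cos(y)/((sin(y) - 3)^2*(sin(y) - 1)^2*(sin(y) + 2)^2)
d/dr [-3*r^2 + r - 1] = 1 - 6*r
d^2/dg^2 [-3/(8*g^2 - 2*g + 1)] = 24*(16*g^2 - 4*g - (8*g - 1)^2 + 2)/(8*g^2 - 2*g + 1)^3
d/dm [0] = 0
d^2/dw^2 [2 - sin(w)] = sin(w)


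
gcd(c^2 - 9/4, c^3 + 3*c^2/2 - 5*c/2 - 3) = c - 3/2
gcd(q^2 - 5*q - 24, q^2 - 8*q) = q - 8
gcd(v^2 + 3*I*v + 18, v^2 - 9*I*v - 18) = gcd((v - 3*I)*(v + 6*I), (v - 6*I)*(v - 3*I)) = v - 3*I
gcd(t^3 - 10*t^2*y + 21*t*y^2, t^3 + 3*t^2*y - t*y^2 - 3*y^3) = 1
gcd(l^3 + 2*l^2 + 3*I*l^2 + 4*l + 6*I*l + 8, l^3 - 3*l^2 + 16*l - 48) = l + 4*I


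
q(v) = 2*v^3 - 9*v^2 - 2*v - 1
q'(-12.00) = 1078.00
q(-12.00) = -4729.00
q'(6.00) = 106.00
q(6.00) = 95.00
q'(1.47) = -15.49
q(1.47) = -17.04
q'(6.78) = 151.77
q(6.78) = 195.06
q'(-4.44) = 196.20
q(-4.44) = -344.60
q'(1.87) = -14.68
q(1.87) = -23.13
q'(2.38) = -10.85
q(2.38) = -29.78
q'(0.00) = -2.00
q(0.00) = -1.00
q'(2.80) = -5.36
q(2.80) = -33.26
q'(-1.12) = 25.69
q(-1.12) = -12.86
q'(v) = 6*v^2 - 18*v - 2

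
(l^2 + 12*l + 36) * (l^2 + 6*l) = l^4 + 18*l^3 + 108*l^2 + 216*l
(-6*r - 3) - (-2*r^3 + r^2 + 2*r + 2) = 2*r^3 - r^2 - 8*r - 5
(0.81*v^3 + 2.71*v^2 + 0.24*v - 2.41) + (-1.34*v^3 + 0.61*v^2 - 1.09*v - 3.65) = -0.53*v^3 + 3.32*v^2 - 0.85*v - 6.06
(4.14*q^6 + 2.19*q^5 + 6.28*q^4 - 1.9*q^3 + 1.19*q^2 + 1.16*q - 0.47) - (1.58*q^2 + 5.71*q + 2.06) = 4.14*q^6 + 2.19*q^5 + 6.28*q^4 - 1.9*q^3 - 0.39*q^2 - 4.55*q - 2.53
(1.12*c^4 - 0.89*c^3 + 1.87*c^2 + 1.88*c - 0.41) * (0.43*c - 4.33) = 0.4816*c^5 - 5.2323*c^4 + 4.6578*c^3 - 7.2887*c^2 - 8.3167*c + 1.7753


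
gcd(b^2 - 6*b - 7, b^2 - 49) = b - 7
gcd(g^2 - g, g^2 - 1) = g - 1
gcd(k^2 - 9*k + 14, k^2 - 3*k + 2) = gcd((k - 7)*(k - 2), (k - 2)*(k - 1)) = k - 2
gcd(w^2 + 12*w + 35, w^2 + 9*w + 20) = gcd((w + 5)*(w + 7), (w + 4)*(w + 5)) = w + 5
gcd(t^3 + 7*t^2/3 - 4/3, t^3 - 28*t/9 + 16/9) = t^2 + 4*t/3 - 4/3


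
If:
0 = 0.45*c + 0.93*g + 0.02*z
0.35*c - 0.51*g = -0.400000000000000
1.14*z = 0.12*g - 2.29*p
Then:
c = -0.0183783783783784*z - 0.67027027027027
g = 0.324324324324324 - 0.0126126126126126*z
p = 0.0169951610999646 - 0.498477516818128*z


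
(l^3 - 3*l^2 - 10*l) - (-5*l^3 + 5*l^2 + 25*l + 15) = 6*l^3 - 8*l^2 - 35*l - 15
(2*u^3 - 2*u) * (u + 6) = 2*u^4 + 12*u^3 - 2*u^2 - 12*u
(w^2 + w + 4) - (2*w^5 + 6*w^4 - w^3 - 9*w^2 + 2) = -2*w^5 - 6*w^4 + w^3 + 10*w^2 + w + 2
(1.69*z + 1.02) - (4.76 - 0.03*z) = 1.72*z - 3.74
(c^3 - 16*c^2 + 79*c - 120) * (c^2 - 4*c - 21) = c^5 - 20*c^4 + 122*c^3 - 100*c^2 - 1179*c + 2520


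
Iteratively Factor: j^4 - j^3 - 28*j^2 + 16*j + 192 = (j + 4)*(j^3 - 5*j^2 - 8*j + 48) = (j - 4)*(j + 4)*(j^2 - j - 12) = (j - 4)*(j + 3)*(j + 4)*(j - 4)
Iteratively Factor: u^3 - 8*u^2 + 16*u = (u - 4)*(u^2 - 4*u) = u*(u - 4)*(u - 4)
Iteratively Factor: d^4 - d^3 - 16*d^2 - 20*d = (d)*(d^3 - d^2 - 16*d - 20) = d*(d + 2)*(d^2 - 3*d - 10) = d*(d + 2)^2*(d - 5)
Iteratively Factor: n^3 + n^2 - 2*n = (n)*(n^2 + n - 2) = n*(n + 2)*(n - 1)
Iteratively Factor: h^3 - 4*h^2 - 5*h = (h + 1)*(h^2 - 5*h) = (h - 5)*(h + 1)*(h)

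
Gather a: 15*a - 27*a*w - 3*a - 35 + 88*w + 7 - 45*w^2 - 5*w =a*(12 - 27*w) - 45*w^2 + 83*w - 28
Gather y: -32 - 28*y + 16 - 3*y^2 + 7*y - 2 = -3*y^2 - 21*y - 18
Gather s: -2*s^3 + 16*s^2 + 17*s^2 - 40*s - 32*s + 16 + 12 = -2*s^3 + 33*s^2 - 72*s + 28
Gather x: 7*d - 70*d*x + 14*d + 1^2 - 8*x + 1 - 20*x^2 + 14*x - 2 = 21*d - 20*x^2 + x*(6 - 70*d)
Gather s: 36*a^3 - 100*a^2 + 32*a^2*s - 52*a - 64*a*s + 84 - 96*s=36*a^3 - 100*a^2 - 52*a + s*(32*a^2 - 64*a - 96) + 84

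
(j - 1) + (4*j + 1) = 5*j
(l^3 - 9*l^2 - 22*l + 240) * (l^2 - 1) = l^5 - 9*l^4 - 23*l^3 + 249*l^2 + 22*l - 240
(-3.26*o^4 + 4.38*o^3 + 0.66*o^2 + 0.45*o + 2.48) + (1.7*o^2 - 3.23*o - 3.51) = -3.26*o^4 + 4.38*o^3 + 2.36*o^2 - 2.78*o - 1.03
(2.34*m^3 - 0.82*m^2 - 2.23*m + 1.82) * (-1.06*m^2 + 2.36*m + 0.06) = -2.4804*m^5 + 6.3916*m^4 + 0.569*m^3 - 7.2412*m^2 + 4.1614*m + 0.1092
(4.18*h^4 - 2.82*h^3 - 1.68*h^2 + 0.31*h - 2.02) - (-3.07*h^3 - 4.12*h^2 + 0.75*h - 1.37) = 4.18*h^4 + 0.25*h^3 + 2.44*h^2 - 0.44*h - 0.65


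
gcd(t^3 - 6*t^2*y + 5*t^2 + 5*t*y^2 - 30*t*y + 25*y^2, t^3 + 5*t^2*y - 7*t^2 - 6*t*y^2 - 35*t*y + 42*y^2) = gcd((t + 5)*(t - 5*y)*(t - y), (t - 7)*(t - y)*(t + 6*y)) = -t + y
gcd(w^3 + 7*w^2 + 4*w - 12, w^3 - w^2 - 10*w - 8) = w + 2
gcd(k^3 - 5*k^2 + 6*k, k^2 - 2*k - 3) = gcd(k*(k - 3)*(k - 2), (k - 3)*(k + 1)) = k - 3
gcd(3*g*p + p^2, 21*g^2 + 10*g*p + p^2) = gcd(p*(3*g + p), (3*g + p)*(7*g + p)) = 3*g + p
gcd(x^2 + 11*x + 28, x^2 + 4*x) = x + 4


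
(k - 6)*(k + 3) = k^2 - 3*k - 18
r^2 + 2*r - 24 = (r - 4)*(r + 6)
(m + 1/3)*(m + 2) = m^2 + 7*m/3 + 2/3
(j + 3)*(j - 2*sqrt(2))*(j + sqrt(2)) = j^3 - sqrt(2)*j^2 + 3*j^2 - 3*sqrt(2)*j - 4*j - 12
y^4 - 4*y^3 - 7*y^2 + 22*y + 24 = (y - 4)*(y - 3)*(y + 1)*(y + 2)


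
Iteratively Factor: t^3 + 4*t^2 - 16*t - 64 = (t + 4)*(t^2 - 16) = (t - 4)*(t + 4)*(t + 4)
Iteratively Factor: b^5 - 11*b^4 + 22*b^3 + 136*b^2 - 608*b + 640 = (b - 5)*(b^4 - 6*b^3 - 8*b^2 + 96*b - 128) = (b - 5)*(b - 4)*(b^3 - 2*b^2 - 16*b + 32) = (b - 5)*(b - 4)^2*(b^2 + 2*b - 8) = (b - 5)*(b - 4)^2*(b - 2)*(b + 4)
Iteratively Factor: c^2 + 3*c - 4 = (c + 4)*(c - 1)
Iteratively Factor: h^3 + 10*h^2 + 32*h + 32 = (h + 2)*(h^2 + 8*h + 16) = (h + 2)*(h + 4)*(h + 4)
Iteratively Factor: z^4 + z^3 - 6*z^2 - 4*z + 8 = (z + 2)*(z^3 - z^2 - 4*z + 4) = (z + 2)^2*(z^2 - 3*z + 2) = (z - 1)*(z + 2)^2*(z - 2)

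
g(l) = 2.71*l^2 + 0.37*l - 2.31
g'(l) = 5.42*l + 0.37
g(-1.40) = 2.48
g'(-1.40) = -7.22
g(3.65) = 35.14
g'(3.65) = 20.15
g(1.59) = 5.13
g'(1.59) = 8.99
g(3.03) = 23.69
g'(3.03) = 16.79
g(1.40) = 3.52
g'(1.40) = 7.96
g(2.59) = 16.83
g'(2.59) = 14.41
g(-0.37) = -2.08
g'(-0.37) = -1.64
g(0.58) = -1.18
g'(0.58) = 3.51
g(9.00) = 220.53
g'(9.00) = 49.15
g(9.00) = 220.53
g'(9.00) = 49.15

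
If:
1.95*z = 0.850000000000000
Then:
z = 0.44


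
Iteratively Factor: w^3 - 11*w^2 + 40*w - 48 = (w - 4)*(w^2 - 7*w + 12) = (w - 4)^2*(w - 3)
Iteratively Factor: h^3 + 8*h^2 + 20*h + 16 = (h + 2)*(h^2 + 6*h + 8) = (h + 2)^2*(h + 4)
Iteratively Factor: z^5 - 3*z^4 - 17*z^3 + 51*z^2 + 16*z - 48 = (z - 3)*(z^4 - 17*z^2 + 16) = (z - 3)*(z + 1)*(z^3 - z^2 - 16*z + 16) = (z - 3)*(z + 1)*(z + 4)*(z^2 - 5*z + 4) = (z - 4)*(z - 3)*(z + 1)*(z + 4)*(z - 1)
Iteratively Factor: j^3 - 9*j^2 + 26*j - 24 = (j - 2)*(j^2 - 7*j + 12) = (j - 3)*(j - 2)*(j - 4)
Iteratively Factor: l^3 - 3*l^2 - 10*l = (l + 2)*(l^2 - 5*l) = l*(l + 2)*(l - 5)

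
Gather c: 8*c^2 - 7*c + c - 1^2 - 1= 8*c^2 - 6*c - 2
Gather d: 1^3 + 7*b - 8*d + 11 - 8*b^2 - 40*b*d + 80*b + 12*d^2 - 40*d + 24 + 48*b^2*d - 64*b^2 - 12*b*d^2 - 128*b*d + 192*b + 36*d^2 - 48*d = -72*b^2 + 279*b + d^2*(48 - 12*b) + d*(48*b^2 - 168*b - 96) + 36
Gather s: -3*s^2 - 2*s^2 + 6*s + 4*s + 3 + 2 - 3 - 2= -5*s^2 + 10*s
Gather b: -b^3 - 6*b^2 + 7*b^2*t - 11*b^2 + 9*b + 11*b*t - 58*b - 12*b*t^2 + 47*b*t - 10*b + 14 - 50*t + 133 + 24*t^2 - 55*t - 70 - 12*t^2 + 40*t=-b^3 + b^2*(7*t - 17) + b*(-12*t^2 + 58*t - 59) + 12*t^2 - 65*t + 77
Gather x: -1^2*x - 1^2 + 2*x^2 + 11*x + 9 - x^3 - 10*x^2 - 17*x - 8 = -x^3 - 8*x^2 - 7*x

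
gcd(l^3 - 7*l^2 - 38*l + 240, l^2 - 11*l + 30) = l - 5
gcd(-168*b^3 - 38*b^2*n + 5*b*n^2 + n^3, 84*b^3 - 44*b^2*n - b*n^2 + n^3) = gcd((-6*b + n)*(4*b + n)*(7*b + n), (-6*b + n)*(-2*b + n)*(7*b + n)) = 42*b^2 - b*n - n^2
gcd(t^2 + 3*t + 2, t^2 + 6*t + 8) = t + 2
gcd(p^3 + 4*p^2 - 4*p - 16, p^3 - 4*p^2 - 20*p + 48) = p^2 + 2*p - 8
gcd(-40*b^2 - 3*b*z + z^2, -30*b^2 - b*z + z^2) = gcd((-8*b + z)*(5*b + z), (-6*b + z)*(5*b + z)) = 5*b + z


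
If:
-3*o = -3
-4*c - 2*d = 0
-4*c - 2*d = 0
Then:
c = -d/2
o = 1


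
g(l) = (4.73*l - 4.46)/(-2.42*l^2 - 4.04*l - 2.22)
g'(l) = (4.73*l - 4.46)*(4.84*l + 4.04)/(-2.42*l^2 - 4.04*l - 2.22)^2 + 4.73/(-2.42*l^2 - 4.04*l - 2.22)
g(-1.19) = 12.02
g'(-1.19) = 18.99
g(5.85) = -0.21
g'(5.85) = 0.02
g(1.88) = -0.24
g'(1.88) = -0.08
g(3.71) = -0.26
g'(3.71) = 0.02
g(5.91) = -0.21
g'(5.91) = 0.02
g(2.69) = -0.27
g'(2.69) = -0.00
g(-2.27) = 2.75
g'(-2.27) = 2.61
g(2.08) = -0.25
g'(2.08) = -0.05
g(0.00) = 2.01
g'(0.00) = -5.79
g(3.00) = -0.27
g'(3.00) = 0.01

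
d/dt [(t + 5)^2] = 2*t + 10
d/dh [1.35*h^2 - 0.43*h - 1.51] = 2.7*h - 0.43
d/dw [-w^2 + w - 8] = 1 - 2*w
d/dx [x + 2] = 1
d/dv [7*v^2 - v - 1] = 14*v - 1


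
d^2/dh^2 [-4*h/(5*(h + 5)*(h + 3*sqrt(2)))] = 8*(-h*(h + 5)^2 - h*(h + 5)*(h + 3*sqrt(2)) - h*(h + 3*sqrt(2))^2 + (h + 5)^2*(h + 3*sqrt(2)) + (h + 5)*(h + 3*sqrt(2))^2)/(5*(h + 5)^3*(h + 3*sqrt(2))^3)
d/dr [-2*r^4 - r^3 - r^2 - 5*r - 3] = -8*r^3 - 3*r^2 - 2*r - 5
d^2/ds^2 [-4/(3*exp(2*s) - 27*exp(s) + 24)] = 4*(-2*(2*exp(s) - 9)^2*exp(s) + (4*exp(s) - 9)*(exp(2*s) - 9*exp(s) + 8))*exp(s)/(3*(exp(2*s) - 9*exp(s) + 8)^3)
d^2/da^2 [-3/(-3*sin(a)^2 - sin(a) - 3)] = 3*(-36*sin(a)^4 - 9*sin(a)^3 + 89*sin(a)^2 + 21*sin(a) - 16)/(3*sin(a)^2 + sin(a) + 3)^3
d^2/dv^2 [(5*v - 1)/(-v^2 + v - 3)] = 2*(-(2*v - 1)^2*(5*v - 1) + 3*(5*v - 2)*(v^2 - v + 3))/(v^2 - v + 3)^3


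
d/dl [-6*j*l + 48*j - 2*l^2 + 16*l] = -6*j - 4*l + 16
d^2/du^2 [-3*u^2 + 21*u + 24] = -6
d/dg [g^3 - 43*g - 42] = 3*g^2 - 43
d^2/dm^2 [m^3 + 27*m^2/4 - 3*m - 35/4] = 6*m + 27/2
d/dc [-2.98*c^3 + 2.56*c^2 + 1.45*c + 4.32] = -8.94*c^2 + 5.12*c + 1.45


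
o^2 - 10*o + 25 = (o - 5)^2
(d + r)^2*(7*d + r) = 7*d^3 + 15*d^2*r + 9*d*r^2 + r^3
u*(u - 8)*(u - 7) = u^3 - 15*u^2 + 56*u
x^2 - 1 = (x - 1)*(x + 1)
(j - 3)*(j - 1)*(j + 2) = j^3 - 2*j^2 - 5*j + 6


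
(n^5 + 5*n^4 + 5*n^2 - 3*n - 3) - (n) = n^5 + 5*n^4 + 5*n^2 - 4*n - 3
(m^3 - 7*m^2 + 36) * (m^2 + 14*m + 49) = m^5 + 7*m^4 - 49*m^3 - 307*m^2 + 504*m + 1764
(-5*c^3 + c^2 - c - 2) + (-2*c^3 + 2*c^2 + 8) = -7*c^3 + 3*c^2 - c + 6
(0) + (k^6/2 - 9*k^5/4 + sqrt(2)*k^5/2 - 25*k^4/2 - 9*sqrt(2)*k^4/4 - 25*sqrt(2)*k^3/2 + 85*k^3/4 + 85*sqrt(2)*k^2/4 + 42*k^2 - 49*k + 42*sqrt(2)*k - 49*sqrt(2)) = k^6/2 - 9*k^5/4 + sqrt(2)*k^5/2 - 25*k^4/2 - 9*sqrt(2)*k^4/4 - 25*sqrt(2)*k^3/2 + 85*k^3/4 + 85*sqrt(2)*k^2/4 + 42*k^2 - 49*k + 42*sqrt(2)*k - 49*sqrt(2)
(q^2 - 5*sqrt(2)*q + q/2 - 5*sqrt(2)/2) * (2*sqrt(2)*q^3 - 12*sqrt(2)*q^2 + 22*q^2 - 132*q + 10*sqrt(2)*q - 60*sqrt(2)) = 2*sqrt(2)*q^5 - 11*sqrt(2)*q^4 + 2*q^4 - 106*sqrt(2)*q^3 - 11*q^3 - 106*q^2 + 550*sqrt(2)*q^2 + 300*sqrt(2)*q + 550*q + 300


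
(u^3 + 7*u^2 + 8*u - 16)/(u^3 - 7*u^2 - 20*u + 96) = (u^2 + 3*u - 4)/(u^2 - 11*u + 24)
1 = 1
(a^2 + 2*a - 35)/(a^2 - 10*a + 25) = (a + 7)/(a - 5)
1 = 1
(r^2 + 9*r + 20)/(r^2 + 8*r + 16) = (r + 5)/(r + 4)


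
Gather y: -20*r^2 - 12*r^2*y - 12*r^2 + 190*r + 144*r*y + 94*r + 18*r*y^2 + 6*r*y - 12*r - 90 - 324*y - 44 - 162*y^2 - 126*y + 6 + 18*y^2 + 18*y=-32*r^2 + 272*r + y^2*(18*r - 144) + y*(-12*r^2 + 150*r - 432) - 128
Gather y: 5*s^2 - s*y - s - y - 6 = 5*s^2 - s + y*(-s - 1) - 6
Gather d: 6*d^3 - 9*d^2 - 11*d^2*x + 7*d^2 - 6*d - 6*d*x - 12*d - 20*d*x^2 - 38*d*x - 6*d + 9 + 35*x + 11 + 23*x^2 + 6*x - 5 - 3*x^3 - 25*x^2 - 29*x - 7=6*d^3 + d^2*(-11*x - 2) + d*(-20*x^2 - 44*x - 24) - 3*x^3 - 2*x^2 + 12*x + 8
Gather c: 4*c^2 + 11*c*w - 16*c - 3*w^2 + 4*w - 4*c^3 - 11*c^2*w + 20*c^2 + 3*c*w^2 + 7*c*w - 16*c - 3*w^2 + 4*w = -4*c^3 + c^2*(24 - 11*w) + c*(3*w^2 + 18*w - 32) - 6*w^2 + 8*w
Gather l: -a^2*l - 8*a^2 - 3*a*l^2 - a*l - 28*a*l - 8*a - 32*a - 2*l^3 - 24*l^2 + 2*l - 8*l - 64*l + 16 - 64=-8*a^2 - 40*a - 2*l^3 + l^2*(-3*a - 24) + l*(-a^2 - 29*a - 70) - 48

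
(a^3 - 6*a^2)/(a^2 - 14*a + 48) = a^2/(a - 8)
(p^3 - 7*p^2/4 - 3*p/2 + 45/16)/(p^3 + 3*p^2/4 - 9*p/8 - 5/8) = (4*p^2 - 12*p + 9)/(2*(2*p^2 - p - 1))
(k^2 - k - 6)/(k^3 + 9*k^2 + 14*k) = (k - 3)/(k*(k + 7))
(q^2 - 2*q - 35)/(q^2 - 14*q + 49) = (q + 5)/(q - 7)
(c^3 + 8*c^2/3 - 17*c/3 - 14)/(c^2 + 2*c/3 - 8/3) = (3*c^2 + 2*c - 21)/(3*c - 4)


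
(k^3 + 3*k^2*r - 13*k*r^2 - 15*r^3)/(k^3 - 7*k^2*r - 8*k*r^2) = (-k^2 - 2*k*r + 15*r^2)/(k*(-k + 8*r))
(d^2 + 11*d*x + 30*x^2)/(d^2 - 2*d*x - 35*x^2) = (-d - 6*x)/(-d + 7*x)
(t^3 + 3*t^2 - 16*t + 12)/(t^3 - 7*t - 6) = (-t^3 - 3*t^2 + 16*t - 12)/(-t^3 + 7*t + 6)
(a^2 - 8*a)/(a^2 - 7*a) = (a - 8)/(a - 7)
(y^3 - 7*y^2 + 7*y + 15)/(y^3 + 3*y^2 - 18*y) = (y^2 - 4*y - 5)/(y*(y + 6))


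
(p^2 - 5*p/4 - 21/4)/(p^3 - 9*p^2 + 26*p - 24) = (p + 7/4)/(p^2 - 6*p + 8)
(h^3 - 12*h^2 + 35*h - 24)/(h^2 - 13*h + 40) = (h^2 - 4*h + 3)/(h - 5)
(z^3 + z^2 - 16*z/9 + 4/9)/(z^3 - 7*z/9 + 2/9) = (z + 2)/(z + 1)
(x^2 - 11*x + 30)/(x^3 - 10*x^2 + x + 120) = (x - 6)/(x^2 - 5*x - 24)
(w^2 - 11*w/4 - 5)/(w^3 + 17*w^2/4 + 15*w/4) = (w - 4)/(w*(w + 3))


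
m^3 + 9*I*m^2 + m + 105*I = (m - 3*I)*(m + 5*I)*(m + 7*I)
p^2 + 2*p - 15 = (p - 3)*(p + 5)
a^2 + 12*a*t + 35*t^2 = (a + 5*t)*(a + 7*t)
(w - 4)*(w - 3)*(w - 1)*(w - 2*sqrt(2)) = w^4 - 8*w^3 - 2*sqrt(2)*w^3 + 19*w^2 + 16*sqrt(2)*w^2 - 38*sqrt(2)*w - 12*w + 24*sqrt(2)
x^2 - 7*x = x*(x - 7)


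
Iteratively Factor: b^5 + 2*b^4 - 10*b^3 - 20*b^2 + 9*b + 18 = (b - 3)*(b^4 + 5*b^3 + 5*b^2 - 5*b - 6) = (b - 3)*(b + 2)*(b^3 + 3*b^2 - b - 3) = (b - 3)*(b + 2)*(b + 3)*(b^2 - 1) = (b - 3)*(b + 1)*(b + 2)*(b + 3)*(b - 1)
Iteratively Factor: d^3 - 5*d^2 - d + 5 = (d - 5)*(d^2 - 1) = (d - 5)*(d - 1)*(d + 1)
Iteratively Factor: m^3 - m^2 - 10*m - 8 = (m - 4)*(m^2 + 3*m + 2) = (m - 4)*(m + 2)*(m + 1)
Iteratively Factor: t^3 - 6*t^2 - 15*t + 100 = (t + 4)*(t^2 - 10*t + 25) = (t - 5)*(t + 4)*(t - 5)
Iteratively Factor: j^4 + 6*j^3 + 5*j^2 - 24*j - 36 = (j + 2)*(j^3 + 4*j^2 - 3*j - 18) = (j - 2)*(j + 2)*(j^2 + 6*j + 9) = (j - 2)*(j + 2)*(j + 3)*(j + 3)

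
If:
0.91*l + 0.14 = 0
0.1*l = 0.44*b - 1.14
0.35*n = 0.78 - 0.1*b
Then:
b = 2.56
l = -0.15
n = 1.50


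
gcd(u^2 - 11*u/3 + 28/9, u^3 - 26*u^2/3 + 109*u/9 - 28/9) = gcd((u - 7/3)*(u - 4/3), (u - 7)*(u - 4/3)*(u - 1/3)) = u - 4/3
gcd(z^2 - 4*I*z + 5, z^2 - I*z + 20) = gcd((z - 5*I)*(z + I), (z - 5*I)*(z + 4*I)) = z - 5*I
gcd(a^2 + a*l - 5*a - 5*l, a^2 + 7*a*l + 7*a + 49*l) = 1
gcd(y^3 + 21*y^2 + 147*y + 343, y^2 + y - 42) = y + 7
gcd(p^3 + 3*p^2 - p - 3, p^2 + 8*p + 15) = p + 3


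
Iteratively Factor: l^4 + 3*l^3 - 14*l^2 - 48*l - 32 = (l + 4)*(l^3 - l^2 - 10*l - 8) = (l + 1)*(l + 4)*(l^2 - 2*l - 8) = (l + 1)*(l + 2)*(l + 4)*(l - 4)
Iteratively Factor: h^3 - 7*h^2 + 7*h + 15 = (h + 1)*(h^2 - 8*h + 15) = (h - 5)*(h + 1)*(h - 3)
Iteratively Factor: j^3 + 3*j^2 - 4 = (j + 2)*(j^2 + j - 2) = (j + 2)^2*(j - 1)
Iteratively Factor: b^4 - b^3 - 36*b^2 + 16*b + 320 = (b - 5)*(b^3 + 4*b^2 - 16*b - 64) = (b - 5)*(b + 4)*(b^2 - 16) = (b - 5)*(b - 4)*(b + 4)*(b + 4)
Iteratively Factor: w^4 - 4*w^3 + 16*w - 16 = (w - 2)*(w^3 - 2*w^2 - 4*w + 8) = (w - 2)*(w + 2)*(w^2 - 4*w + 4) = (w - 2)^2*(w + 2)*(w - 2)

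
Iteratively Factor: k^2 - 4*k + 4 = (k - 2)*(k - 2)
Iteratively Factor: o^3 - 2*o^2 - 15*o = (o - 5)*(o^2 + 3*o) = (o - 5)*(o + 3)*(o)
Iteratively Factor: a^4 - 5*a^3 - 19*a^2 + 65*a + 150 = (a + 2)*(a^3 - 7*a^2 - 5*a + 75) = (a - 5)*(a + 2)*(a^2 - 2*a - 15) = (a - 5)^2*(a + 2)*(a + 3)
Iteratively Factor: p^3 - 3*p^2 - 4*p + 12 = (p - 2)*(p^2 - p - 6) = (p - 2)*(p + 2)*(p - 3)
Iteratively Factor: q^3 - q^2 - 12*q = (q)*(q^2 - q - 12) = q*(q - 4)*(q + 3)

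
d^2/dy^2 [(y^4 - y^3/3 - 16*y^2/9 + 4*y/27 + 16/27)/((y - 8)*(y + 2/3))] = 2*(y^3 - 24*y^2 + 192*y - 72)/(y^3 - 24*y^2 + 192*y - 512)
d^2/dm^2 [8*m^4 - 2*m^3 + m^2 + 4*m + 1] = 96*m^2 - 12*m + 2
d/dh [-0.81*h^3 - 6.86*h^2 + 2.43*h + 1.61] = -2.43*h^2 - 13.72*h + 2.43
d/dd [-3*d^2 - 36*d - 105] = -6*d - 36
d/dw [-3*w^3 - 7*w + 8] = -9*w^2 - 7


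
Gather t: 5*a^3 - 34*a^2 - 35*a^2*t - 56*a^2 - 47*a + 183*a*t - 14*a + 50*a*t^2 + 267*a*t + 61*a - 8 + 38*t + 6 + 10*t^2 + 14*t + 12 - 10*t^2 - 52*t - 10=5*a^3 - 90*a^2 + 50*a*t^2 + t*(-35*a^2 + 450*a)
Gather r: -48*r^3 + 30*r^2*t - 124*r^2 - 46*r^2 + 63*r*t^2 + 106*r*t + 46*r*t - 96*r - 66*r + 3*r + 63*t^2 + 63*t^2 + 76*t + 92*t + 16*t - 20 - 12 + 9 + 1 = -48*r^3 + r^2*(30*t - 170) + r*(63*t^2 + 152*t - 159) + 126*t^2 + 184*t - 22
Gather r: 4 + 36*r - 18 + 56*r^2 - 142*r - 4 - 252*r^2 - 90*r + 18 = -196*r^2 - 196*r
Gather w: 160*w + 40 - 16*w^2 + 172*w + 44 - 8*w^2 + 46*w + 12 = -24*w^2 + 378*w + 96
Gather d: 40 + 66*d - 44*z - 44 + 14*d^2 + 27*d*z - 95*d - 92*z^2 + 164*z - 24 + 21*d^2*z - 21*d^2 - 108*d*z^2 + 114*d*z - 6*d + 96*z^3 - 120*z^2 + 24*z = d^2*(21*z - 7) + d*(-108*z^2 + 141*z - 35) + 96*z^3 - 212*z^2 + 144*z - 28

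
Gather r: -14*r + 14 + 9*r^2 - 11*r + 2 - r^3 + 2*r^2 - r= -r^3 + 11*r^2 - 26*r + 16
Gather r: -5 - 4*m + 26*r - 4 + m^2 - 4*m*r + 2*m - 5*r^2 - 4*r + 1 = m^2 - 2*m - 5*r^2 + r*(22 - 4*m) - 8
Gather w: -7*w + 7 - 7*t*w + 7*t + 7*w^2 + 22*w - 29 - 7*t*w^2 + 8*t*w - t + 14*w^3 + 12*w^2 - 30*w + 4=6*t + 14*w^3 + w^2*(19 - 7*t) + w*(t - 15) - 18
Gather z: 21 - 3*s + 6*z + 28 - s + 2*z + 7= -4*s + 8*z + 56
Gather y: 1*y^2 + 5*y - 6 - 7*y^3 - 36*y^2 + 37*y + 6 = -7*y^3 - 35*y^2 + 42*y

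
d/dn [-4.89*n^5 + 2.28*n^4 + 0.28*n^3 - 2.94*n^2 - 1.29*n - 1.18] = -24.45*n^4 + 9.12*n^3 + 0.84*n^2 - 5.88*n - 1.29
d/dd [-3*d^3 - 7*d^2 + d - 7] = -9*d^2 - 14*d + 1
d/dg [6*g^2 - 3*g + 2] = 12*g - 3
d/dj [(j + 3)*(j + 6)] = 2*j + 9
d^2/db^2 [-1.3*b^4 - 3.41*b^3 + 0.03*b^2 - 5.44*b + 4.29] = -15.6*b^2 - 20.46*b + 0.06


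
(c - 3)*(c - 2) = c^2 - 5*c + 6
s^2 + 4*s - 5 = (s - 1)*(s + 5)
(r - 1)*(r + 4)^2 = r^3 + 7*r^2 + 8*r - 16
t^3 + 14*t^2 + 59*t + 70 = (t + 2)*(t + 5)*(t + 7)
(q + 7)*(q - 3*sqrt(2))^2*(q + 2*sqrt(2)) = q^4 - 4*sqrt(2)*q^3 + 7*q^3 - 28*sqrt(2)*q^2 - 6*q^2 - 42*q + 36*sqrt(2)*q + 252*sqrt(2)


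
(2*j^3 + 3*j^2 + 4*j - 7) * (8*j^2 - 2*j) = 16*j^5 + 20*j^4 + 26*j^3 - 64*j^2 + 14*j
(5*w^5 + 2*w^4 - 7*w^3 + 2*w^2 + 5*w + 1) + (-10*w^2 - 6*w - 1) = 5*w^5 + 2*w^4 - 7*w^3 - 8*w^2 - w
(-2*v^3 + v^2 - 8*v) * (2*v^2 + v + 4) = -4*v^5 - 23*v^3 - 4*v^2 - 32*v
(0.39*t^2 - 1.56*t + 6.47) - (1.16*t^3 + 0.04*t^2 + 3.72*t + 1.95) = -1.16*t^3 + 0.35*t^2 - 5.28*t + 4.52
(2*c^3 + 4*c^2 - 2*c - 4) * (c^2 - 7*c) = 2*c^5 - 10*c^4 - 30*c^3 + 10*c^2 + 28*c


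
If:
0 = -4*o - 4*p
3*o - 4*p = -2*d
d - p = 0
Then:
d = 0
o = 0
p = 0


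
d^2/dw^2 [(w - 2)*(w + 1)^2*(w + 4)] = 12*w^2 + 24*w - 6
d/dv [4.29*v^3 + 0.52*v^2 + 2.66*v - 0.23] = 12.87*v^2 + 1.04*v + 2.66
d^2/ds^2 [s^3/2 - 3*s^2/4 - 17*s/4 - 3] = 3*s - 3/2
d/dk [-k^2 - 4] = -2*k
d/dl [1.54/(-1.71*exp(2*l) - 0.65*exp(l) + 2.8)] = (5.2668*exp(l) + 1.001)*exp(l)/(1.71*exp(2*l) + 0.65*exp(l) - 2.8)^2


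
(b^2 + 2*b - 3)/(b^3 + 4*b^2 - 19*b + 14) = (b + 3)/(b^2 + 5*b - 14)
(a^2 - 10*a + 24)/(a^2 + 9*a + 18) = (a^2 - 10*a + 24)/(a^2 + 9*a + 18)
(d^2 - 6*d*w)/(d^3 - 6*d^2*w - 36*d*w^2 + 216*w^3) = d/(d^2 - 36*w^2)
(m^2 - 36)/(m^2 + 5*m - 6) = (m - 6)/(m - 1)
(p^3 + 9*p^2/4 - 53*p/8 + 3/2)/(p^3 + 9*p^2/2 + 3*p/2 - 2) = (8*p^2 - 14*p + 3)/(4*(2*p^2 + p - 1))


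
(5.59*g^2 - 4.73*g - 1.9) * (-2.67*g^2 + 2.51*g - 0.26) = -14.9253*g^4 + 26.66*g^3 - 8.2527*g^2 - 3.5392*g + 0.494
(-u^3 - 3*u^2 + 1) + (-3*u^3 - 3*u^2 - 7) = -4*u^3 - 6*u^2 - 6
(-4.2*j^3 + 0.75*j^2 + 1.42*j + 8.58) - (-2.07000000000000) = -4.2*j^3 + 0.75*j^2 + 1.42*j + 10.65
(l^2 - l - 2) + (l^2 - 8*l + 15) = 2*l^2 - 9*l + 13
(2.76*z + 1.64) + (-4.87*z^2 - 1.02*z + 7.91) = -4.87*z^2 + 1.74*z + 9.55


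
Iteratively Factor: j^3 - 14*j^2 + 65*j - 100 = (j - 4)*(j^2 - 10*j + 25) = (j - 5)*(j - 4)*(j - 5)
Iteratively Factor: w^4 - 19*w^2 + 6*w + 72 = (w - 3)*(w^3 + 3*w^2 - 10*w - 24) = (w - 3)^2*(w^2 + 6*w + 8) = (w - 3)^2*(w + 2)*(w + 4)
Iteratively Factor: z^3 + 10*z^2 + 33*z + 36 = (z + 3)*(z^2 + 7*z + 12) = (z + 3)*(z + 4)*(z + 3)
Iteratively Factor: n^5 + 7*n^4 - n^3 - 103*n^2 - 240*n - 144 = (n + 1)*(n^4 + 6*n^3 - 7*n^2 - 96*n - 144) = (n - 4)*(n + 1)*(n^3 + 10*n^2 + 33*n + 36) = (n - 4)*(n + 1)*(n + 3)*(n^2 + 7*n + 12) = (n - 4)*(n + 1)*(n + 3)*(n + 4)*(n + 3)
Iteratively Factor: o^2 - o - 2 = (o + 1)*(o - 2)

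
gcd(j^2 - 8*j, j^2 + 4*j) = j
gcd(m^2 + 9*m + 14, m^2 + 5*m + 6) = m + 2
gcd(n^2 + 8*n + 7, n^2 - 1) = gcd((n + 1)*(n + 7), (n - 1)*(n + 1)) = n + 1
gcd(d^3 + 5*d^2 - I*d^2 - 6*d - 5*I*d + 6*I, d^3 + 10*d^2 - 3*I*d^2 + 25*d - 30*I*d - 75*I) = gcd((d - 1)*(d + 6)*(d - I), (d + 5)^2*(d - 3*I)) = 1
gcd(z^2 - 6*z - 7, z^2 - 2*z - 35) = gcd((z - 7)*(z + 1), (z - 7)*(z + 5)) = z - 7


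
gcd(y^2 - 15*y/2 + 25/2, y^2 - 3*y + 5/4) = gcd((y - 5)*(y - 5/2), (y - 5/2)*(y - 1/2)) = y - 5/2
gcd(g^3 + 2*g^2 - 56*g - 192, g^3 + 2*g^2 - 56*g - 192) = g^3 + 2*g^2 - 56*g - 192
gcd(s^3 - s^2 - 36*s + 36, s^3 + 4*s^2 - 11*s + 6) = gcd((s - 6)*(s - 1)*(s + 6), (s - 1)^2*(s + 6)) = s^2 + 5*s - 6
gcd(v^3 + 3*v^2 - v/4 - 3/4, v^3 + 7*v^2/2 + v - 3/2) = v^2 + 5*v/2 - 3/2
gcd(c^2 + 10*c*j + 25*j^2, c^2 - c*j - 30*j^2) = c + 5*j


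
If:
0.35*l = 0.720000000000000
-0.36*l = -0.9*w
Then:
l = 2.06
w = 0.82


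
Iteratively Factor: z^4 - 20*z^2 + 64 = (z + 2)*(z^3 - 2*z^2 - 16*z + 32) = (z - 2)*(z + 2)*(z^2 - 16) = (z - 4)*(z - 2)*(z + 2)*(z + 4)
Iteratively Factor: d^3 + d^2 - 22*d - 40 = (d - 5)*(d^2 + 6*d + 8) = (d - 5)*(d + 2)*(d + 4)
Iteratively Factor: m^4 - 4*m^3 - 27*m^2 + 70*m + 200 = (m - 5)*(m^3 + m^2 - 22*m - 40) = (m - 5)*(m + 4)*(m^2 - 3*m - 10) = (m - 5)^2*(m + 4)*(m + 2)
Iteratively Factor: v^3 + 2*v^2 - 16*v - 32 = (v + 4)*(v^2 - 2*v - 8) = (v - 4)*(v + 4)*(v + 2)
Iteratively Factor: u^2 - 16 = (u + 4)*(u - 4)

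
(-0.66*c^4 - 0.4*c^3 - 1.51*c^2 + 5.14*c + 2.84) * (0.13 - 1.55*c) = 1.023*c^5 + 0.5342*c^4 + 2.2885*c^3 - 8.1633*c^2 - 3.7338*c + 0.3692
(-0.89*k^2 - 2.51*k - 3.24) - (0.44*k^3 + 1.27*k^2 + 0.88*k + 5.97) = -0.44*k^3 - 2.16*k^2 - 3.39*k - 9.21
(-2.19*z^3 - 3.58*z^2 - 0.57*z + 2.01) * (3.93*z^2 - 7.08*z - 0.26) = -8.6067*z^5 + 1.4358*z^4 + 23.6757*z^3 + 12.8657*z^2 - 14.0826*z - 0.5226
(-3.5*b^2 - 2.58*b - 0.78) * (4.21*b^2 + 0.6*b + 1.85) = -14.735*b^4 - 12.9618*b^3 - 11.3068*b^2 - 5.241*b - 1.443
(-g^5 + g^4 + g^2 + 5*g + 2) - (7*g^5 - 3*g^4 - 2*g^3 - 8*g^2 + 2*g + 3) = -8*g^5 + 4*g^4 + 2*g^3 + 9*g^2 + 3*g - 1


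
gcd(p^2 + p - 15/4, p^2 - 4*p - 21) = 1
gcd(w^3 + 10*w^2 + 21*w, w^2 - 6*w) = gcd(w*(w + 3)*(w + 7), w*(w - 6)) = w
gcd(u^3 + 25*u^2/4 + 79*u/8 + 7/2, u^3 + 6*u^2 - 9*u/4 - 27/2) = 1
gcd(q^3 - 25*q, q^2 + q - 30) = q - 5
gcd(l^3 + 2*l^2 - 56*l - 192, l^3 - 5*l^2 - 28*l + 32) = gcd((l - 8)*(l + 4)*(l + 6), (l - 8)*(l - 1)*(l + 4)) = l^2 - 4*l - 32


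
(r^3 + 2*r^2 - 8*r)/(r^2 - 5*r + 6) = r*(r + 4)/(r - 3)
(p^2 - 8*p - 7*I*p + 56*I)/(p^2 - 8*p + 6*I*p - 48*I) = (p - 7*I)/(p + 6*I)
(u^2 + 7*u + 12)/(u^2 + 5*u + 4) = (u + 3)/(u + 1)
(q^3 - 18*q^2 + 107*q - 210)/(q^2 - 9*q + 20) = (q^2 - 13*q + 42)/(q - 4)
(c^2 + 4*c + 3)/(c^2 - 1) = (c + 3)/(c - 1)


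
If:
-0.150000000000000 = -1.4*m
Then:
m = 0.11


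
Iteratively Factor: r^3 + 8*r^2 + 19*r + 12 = (r + 4)*(r^2 + 4*r + 3) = (r + 3)*(r + 4)*(r + 1)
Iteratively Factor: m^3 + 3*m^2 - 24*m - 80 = (m + 4)*(m^2 - m - 20) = (m + 4)^2*(m - 5)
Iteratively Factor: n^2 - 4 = (n - 2)*(n + 2)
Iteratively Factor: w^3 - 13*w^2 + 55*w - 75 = (w - 5)*(w^2 - 8*w + 15) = (w - 5)*(w - 3)*(w - 5)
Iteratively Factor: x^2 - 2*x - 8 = (x - 4)*(x + 2)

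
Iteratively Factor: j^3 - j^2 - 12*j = (j - 4)*(j^2 + 3*j) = (j - 4)*(j + 3)*(j)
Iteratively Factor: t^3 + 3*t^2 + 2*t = (t + 1)*(t^2 + 2*t) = t*(t + 1)*(t + 2)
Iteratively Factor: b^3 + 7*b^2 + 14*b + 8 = (b + 4)*(b^2 + 3*b + 2) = (b + 2)*(b + 4)*(b + 1)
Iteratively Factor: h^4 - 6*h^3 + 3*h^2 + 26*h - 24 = (h - 1)*(h^3 - 5*h^2 - 2*h + 24) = (h - 1)*(h + 2)*(h^2 - 7*h + 12) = (h - 4)*(h - 1)*(h + 2)*(h - 3)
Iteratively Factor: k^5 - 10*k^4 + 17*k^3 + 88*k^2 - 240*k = (k)*(k^4 - 10*k^3 + 17*k^2 + 88*k - 240) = k*(k + 3)*(k^3 - 13*k^2 + 56*k - 80) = k*(k - 4)*(k + 3)*(k^2 - 9*k + 20) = k*(k - 4)^2*(k + 3)*(k - 5)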